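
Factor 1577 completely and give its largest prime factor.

1577 = 19 · 83
83 is prime.
So 1577 = 19 · 83; the largest prime factor is 83.

83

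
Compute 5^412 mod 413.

5^1 ≡ 5 (mod 413)
5^2 ≡ 5^2 = 25 ≡ 25 (mod 413)
5^4 ≡ 25^2 = 625 ≡ 212 (mod 413)
5^8 ≡ 212^2 = 44944 ≡ 340 (mod 413)
5^16 ≡ 340^2 = 115600 ≡ 373 (mod 413)
5^32 ≡ 373^2 = 139129 ≡ 361 (mod 413)
5^64 ≡ 361^2 = 130321 ≡ 226 (mod 413)
5^128 ≡ 226^2 = 51076 ≡ 277 (mod 413)
5^256 ≡ 277^2 = 76729 ≡ 324 (mod 413)
412 = 256 + 128 + 16 + 8 + 4 in binary powers of 2.
So 5^412 ≡ 324 · 277 · 373 · 340 · 212 ≡ 226 (mod 413).
Since 226 ≠ 1, base 5 is a Fermat witness: 413 is composite.

226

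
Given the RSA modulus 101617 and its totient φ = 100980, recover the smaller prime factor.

307

φ(n) = (p−1)(q−1) = n − (p+q) + 1, so p + q = 101617 − 100980 + 1 = 638.
p and q are the roots of t² − 638t + 101617 = 0.
Discriminant: 638² − 4·101617 = 407044 − 406468 = 576; √576 = 24.
q = (638 − 24)/2 = 307, p = (638 + 24)/2 = 331.
Check: 307 · 331 = 101617.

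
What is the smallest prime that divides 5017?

29

5017 is odd.
Digit sum 13, not divisible by 3.
Ends in 7: not divisible by 5.
7: 5017 = 7·716 + 5
11: 5017 = 11·456 + 1
13: 5017 = 13·385 + 12
17: 5017 = 17·295 + 2
19: 5017 = 19·264 + 1
23: 5017 = 23·218 + 3
29: 5017 = 29·173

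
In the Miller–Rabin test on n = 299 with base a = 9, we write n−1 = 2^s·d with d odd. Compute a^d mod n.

3

299 − 1 = 298 = 2^1 · 149, so d = 149.
9^1 ≡ 9 (mod 299)
9^2 ≡ 9^2 = 81 ≡ 81 (mod 299)
9^4 ≡ 81^2 = 6561 ≡ 282 (mod 299)
9^8 ≡ 282^2 = 79524 ≡ 289 (mod 299)
9^16 ≡ 289^2 = 83521 ≡ 100 (mod 299)
9^32 ≡ 100^2 = 10000 ≡ 133 (mod 299)
9^64 ≡ 133^2 = 17689 ≡ 48 (mod 299)
9^128 ≡ 48^2 = 2304 ≡ 211 (mod 299)
149 = 128 + 16 + 4 + 1 in binary powers of 2.
So 9^149 ≡ 211 · 100 · 282 · 9 ≡ 3 (mod 299).
Squaring chain: 3; never reaches −1, so base 9 is a Miller–Rabin witness that 299 is composite.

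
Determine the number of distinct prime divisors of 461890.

461890 = 2 · 230945
230945 = 5 · 46189
46189 = 11 · 4199
4199 = 13 · 323
323 = 17 · 19
461890 = 2 · 5 · 11 · 13 · 17 · 19, which has 6 distinct prime factors.

6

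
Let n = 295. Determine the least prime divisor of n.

5

295 is odd.
Digit sum 16, not divisible by 3.
Ends in 5: divisible by 5.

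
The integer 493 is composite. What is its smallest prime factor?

493 is odd.
Digit sum 16, not divisible by 3.
Ends in 3: not divisible by 5.
7: 493 = 7·70 + 3
11: 493 = 11·44 + 9
13: 493 = 13·37 + 12
17: 493 = 17·29

17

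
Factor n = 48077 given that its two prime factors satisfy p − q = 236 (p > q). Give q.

131

Since p = q + 236, we have 48077 = q(q + 236), so q² + 236q − 48077 = 0.
Discriminant: 236² + 4·48077 = 55696 + 192308 = 248004; √248004 = 498.
q = (−236 + 498)/2 = 131, and p = q + 236 = 367.
Check: 131 · 367 = 48077.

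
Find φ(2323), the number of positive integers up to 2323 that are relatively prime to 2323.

Factor: 2323 = 23 · 101.
φ(2323) = (23−1) · (101−1) = 22 · 100 = 2200.

2200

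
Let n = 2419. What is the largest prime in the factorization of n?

59

2419 = 41 · 59
59 is prime.
So 2419 = 41 · 59; the largest prime factor is 59.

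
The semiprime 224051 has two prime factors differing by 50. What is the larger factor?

Since p = q + 50, we have 224051 = q(q + 50), so q² + 50q − 224051 = 0.
Discriminant: 50² + 4·224051 = 2500 + 896204 = 898704; √898704 = 948.
q = (−50 + 948)/2 = 449, and p = q + 50 = 499.
Check: 449 · 499 = 224051.

499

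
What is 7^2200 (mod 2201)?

7^1 ≡ 7 (mod 2201)
7^2 ≡ 7^2 = 49 ≡ 49 (mod 2201)
7^4 ≡ 49^2 = 2401 ≡ 200 (mod 2201)
7^8 ≡ 200^2 = 40000 ≡ 382 (mod 2201)
7^16 ≡ 382^2 = 145924 ≡ 658 (mod 2201)
7^32 ≡ 658^2 = 432964 ≡ 1568 (mod 2201)
7^64 ≡ 1568^2 = 2458624 ≡ 107 (mod 2201)
7^128 ≡ 107^2 = 11449 ≡ 444 (mod 2201)
7^256 ≡ 444^2 = 197136 ≡ 1247 (mod 2201)
7^512 ≡ 1247^2 = 1555009 ≡ 1103 (mod 2201)
7^1024 ≡ 1103^2 = 1216609 ≡ 1657 (mod 2201)
7^2048 ≡ 1657^2 = 2745649 ≡ 1002 (mod 2201)
2200 = 2048 + 128 + 16 + 8 in binary powers of 2.
So 7^2200 ≡ 1002 · 444 · 658 · 382 ≡ 955 (mod 2201).
Since 955 ≠ 1, base 7 is a Fermat witness: 2201 is composite.

955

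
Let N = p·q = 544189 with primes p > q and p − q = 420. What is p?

977

Since p = q + 420, we have 544189 = q(q + 420), so q² + 420q − 544189 = 0.
Discriminant: 420² + 4·544189 = 176400 + 2176756 = 2353156; √2353156 = 1534.
q = (−420 + 1534)/2 = 557, and p = q + 420 = 977.
Check: 557 · 977 = 544189.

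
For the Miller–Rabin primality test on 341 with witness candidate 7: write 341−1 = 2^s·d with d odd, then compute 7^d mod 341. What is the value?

87

341 − 1 = 340 = 2^2 · 85, so d = 85.
7^1 ≡ 7 (mod 341)
7^2 ≡ 7^2 = 49 ≡ 49 (mod 341)
7^4 ≡ 49^2 = 2401 ≡ 14 (mod 341)
7^8 ≡ 14^2 = 196 ≡ 196 (mod 341)
7^16 ≡ 196^2 = 38416 ≡ 224 (mod 341)
7^32 ≡ 224^2 = 50176 ≡ 49 (mod 341)
7^64 ≡ 49^2 = 2401 ≡ 14 (mod 341)
85 = 64 + 16 + 4 + 1 in binary powers of 2.
So 7^85 ≡ 14 · 224 · 14 · 7 ≡ 87 (mod 341).
Squaring chain: 87 → 67; never reaches −1, so base 7 is a Miller–Rabin witness that 341 is composite.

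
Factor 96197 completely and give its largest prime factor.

96197 = 19 · 5063
5063 = 61 · 83
83 is prime.
So 96197 = 19 · 61 · 83; the largest prime factor is 83.

83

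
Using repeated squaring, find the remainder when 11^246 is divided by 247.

11^1 ≡ 11 (mod 247)
11^2 ≡ 11^2 = 121 ≡ 121 (mod 247)
11^4 ≡ 121^2 = 14641 ≡ 68 (mod 247)
11^8 ≡ 68^2 = 4624 ≡ 178 (mod 247)
11^16 ≡ 178^2 = 31684 ≡ 68 (mod 247)
11^32 ≡ 68^2 = 4624 ≡ 178 (mod 247)
11^64 ≡ 178^2 = 31684 ≡ 68 (mod 247)
11^128 ≡ 68^2 = 4624 ≡ 178 (mod 247)
246 = 128 + 64 + 32 + 16 + 4 + 2 in binary powers of 2.
So 11^246 ≡ 178 · 68 · 178 · 68 · 68 · 121 ≡ 77 (mod 247).
Since 77 ≠ 1, base 11 is a Fermat witness: 247 is composite.

77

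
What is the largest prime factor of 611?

47

611 = 13 · 47
47 is prime.
So 611 = 13 · 47; the largest prime factor is 47.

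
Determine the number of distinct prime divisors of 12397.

12397 = 7^2 · 253
253 = 11 · 23
12397 = 7^2 · 11 · 23, which has 3 distinct prime factors.

3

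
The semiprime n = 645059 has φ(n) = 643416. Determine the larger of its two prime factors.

997

φ(n) = (p−1)(q−1) = n − (p+q) + 1, so p + q = 645059 − 643416 + 1 = 1644.
p and q are the roots of t² − 1644t + 645059 = 0.
Discriminant: 1644² − 4·645059 = 2702736 − 2580236 = 122500; √122500 = 350.
q = (1644 − 350)/2 = 647, p = (1644 + 350)/2 = 997.
Check: 647 · 997 = 645059.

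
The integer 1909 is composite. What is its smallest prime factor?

23

1909 is odd.
Digit sum 19, not divisible by 3.
Ends in 9: not divisible by 5.
7: 1909 = 7·272 + 5
11: 1909 = 11·173 + 6
13: 1909 = 13·146 + 11
17: 1909 = 17·112 + 5
19: 1909 = 19·100 + 9
23: 1909 = 23·83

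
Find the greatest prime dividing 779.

779 = 19 · 41
41 is prime.
So 779 = 19 · 41; the largest prime factor is 41.

41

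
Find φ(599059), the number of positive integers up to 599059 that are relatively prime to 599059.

576576

Factor: 599059 = 53 · 89 · 127.
φ(599059) = (53−1) · (89−1) · (127−1) = 52 · 88 · 126 = 576576.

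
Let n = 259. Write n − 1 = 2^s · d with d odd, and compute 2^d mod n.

29

259 − 1 = 258 = 2^1 · 129, so d = 129.
2^1 ≡ 2 (mod 259)
2^2 ≡ 2^2 = 4 ≡ 4 (mod 259)
2^4 ≡ 4^2 = 16 ≡ 16 (mod 259)
2^8 ≡ 16^2 = 256 ≡ 256 (mod 259)
2^16 ≡ 256^2 = 65536 ≡ 9 (mod 259)
2^32 ≡ 9^2 = 81 ≡ 81 (mod 259)
2^64 ≡ 81^2 = 6561 ≡ 86 (mod 259)
2^128 ≡ 86^2 = 7396 ≡ 144 (mod 259)
129 = 128 + 1 in binary powers of 2.
So 2^129 ≡ 144 · 2 ≡ 29 (mod 259).
Squaring chain: 29; never reaches −1, so base 2 is a Miller–Rabin witness that 259 is composite.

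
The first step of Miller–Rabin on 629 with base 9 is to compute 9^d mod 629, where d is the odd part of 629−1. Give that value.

629 − 1 = 628 = 2^2 · 157, so d = 157.
9^1 ≡ 9 (mod 629)
9^2 ≡ 9^2 = 81 ≡ 81 (mod 629)
9^4 ≡ 81^2 = 6561 ≡ 271 (mod 629)
9^8 ≡ 271^2 = 73441 ≡ 477 (mod 629)
9^16 ≡ 477^2 = 227529 ≡ 460 (mod 629)
9^32 ≡ 460^2 = 211600 ≡ 256 (mod 629)
9^64 ≡ 256^2 = 65536 ≡ 120 (mod 629)
9^128 ≡ 120^2 = 14400 ≡ 562 (mod 629)
157 = 128 + 16 + 8 + 4 + 1 in binary powers of 2.
So 9^157 ≡ 562 · 460 · 477 · 271 · 9 ≡ 382 (mod 629).
Squaring chain: 382 → 625; never reaches −1, so base 9 is a Miller–Rabin witness that 629 is composite.

382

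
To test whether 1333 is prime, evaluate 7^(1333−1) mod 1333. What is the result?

7^1 ≡ 7 (mod 1333)
7^2 ≡ 7^2 = 49 ≡ 49 (mod 1333)
7^4 ≡ 49^2 = 2401 ≡ 1068 (mod 1333)
7^8 ≡ 1068^2 = 1140624 ≡ 909 (mod 1333)
7^16 ≡ 909^2 = 826281 ≡ 1154 (mod 1333)
7^32 ≡ 1154^2 = 1331716 ≡ 49 (mod 1333)
7^64 ≡ 49^2 = 2401 ≡ 1068 (mod 1333)
7^128 ≡ 1068^2 = 1140624 ≡ 909 (mod 1333)
7^256 ≡ 909^2 = 826281 ≡ 1154 (mod 1333)
7^512 ≡ 1154^2 = 1331716 ≡ 49 (mod 1333)
7^1024 ≡ 49^2 = 2401 ≡ 1068 (mod 1333)
1332 = 1024 + 256 + 32 + 16 + 4 in binary powers of 2.
So 7^1332 ≡ 1068 · 1154 · 49 · 1154 · 1068 ≡ 388 (mod 1333).
Since 388 ≠ 1, base 7 is a Fermat witness: 1333 is composite.

388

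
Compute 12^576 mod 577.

1

12^1 ≡ 12 (mod 577)
12^2 ≡ 12^2 = 144 ≡ 144 (mod 577)
12^4 ≡ 144^2 = 20736 ≡ 541 (mod 577)
12^8 ≡ 541^2 = 292681 ≡ 142 (mod 577)
12^16 ≡ 142^2 = 20164 ≡ 546 (mod 577)
12^32 ≡ 546^2 = 298116 ≡ 384 (mod 577)
12^64 ≡ 384^2 = 147456 ≡ 321 (mod 577)
12^128 ≡ 321^2 = 103041 ≡ 335 (mod 577)
12^256 ≡ 335^2 = 112225 ≡ 287 (mod 577)
12^512 ≡ 287^2 = 82369 ≡ 435 (mod 577)
576 = 512 + 64 in binary powers of 2.
So 12^576 ≡ 435 · 321 ≡ 1 (mod 577).
Since the result is 1, base 12 gives no evidence that 577 is composite.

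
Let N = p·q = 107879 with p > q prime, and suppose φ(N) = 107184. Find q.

233

φ(n) = (p−1)(q−1) = n − (p+q) + 1, so p + q = 107879 − 107184 + 1 = 696.
p and q are the roots of t² − 696t + 107879 = 0.
Discriminant: 696² − 4·107879 = 484416 − 431516 = 52900; √52900 = 230.
q = (696 − 230)/2 = 233, p = (696 + 230)/2 = 463.
Check: 233 · 463 = 107879.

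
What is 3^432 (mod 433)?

1

3^1 ≡ 3 (mod 433)
3^2 ≡ 3^2 = 9 ≡ 9 (mod 433)
3^4 ≡ 9^2 = 81 ≡ 81 (mod 433)
3^8 ≡ 81^2 = 6561 ≡ 66 (mod 433)
3^16 ≡ 66^2 = 4356 ≡ 26 (mod 433)
3^32 ≡ 26^2 = 676 ≡ 243 (mod 433)
3^64 ≡ 243^2 = 59049 ≡ 161 (mod 433)
3^128 ≡ 161^2 = 25921 ≡ 374 (mod 433)
3^256 ≡ 374^2 = 139876 ≡ 17 (mod 433)
432 = 256 + 128 + 32 + 16 in binary powers of 2.
So 3^432 ≡ 17 · 374 · 243 · 26 ≡ 1 (mod 433).
Since the result is 1, base 3 gives no evidence that 433 is composite.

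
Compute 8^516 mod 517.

410

8^1 ≡ 8 (mod 517)
8^2 ≡ 8^2 = 64 ≡ 64 (mod 517)
8^4 ≡ 64^2 = 4096 ≡ 477 (mod 517)
8^8 ≡ 477^2 = 227529 ≡ 49 (mod 517)
8^16 ≡ 49^2 = 2401 ≡ 333 (mod 517)
8^32 ≡ 333^2 = 110889 ≡ 251 (mod 517)
8^64 ≡ 251^2 = 63001 ≡ 444 (mod 517)
8^128 ≡ 444^2 = 197136 ≡ 159 (mod 517)
8^256 ≡ 159^2 = 25281 ≡ 465 (mod 517)
8^512 ≡ 465^2 = 216225 ≡ 119 (mod 517)
516 = 512 + 4 in binary powers of 2.
So 8^516 ≡ 119 · 477 ≡ 410 (mod 517).
Since 410 ≠ 1, base 8 is a Fermat witness: 517 is composite.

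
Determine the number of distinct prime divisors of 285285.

6

285285 = 3 · 95095
95095 = 5 · 19019
19019 = 7 · 2717
2717 = 11 · 247
247 = 13 · 19
285285 = 3 · 5 · 7 · 11 · 13 · 19, which has 6 distinct prime factors.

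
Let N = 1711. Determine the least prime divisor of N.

1711 is odd.
Digit sum 10, not divisible by 3.
Ends in 1: not divisible by 5.
7: 1711 = 7·244 + 3
11: 1711 = 11·155 + 6
13: 1711 = 13·131 + 8
17: 1711 = 17·100 + 11
19: 1711 = 19·90 + 1
23: 1711 = 23·74 + 9
29: 1711 = 29·59

29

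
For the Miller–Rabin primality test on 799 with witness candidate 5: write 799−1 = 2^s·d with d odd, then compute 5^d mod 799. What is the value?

415

799 − 1 = 798 = 2^1 · 399, so d = 399.
5^1 ≡ 5 (mod 799)
5^2 ≡ 5^2 = 25 ≡ 25 (mod 799)
5^4 ≡ 25^2 = 625 ≡ 625 (mod 799)
5^8 ≡ 625^2 = 390625 ≡ 713 (mod 799)
5^16 ≡ 713^2 = 508369 ≡ 205 (mod 799)
5^32 ≡ 205^2 = 42025 ≡ 477 (mod 799)
5^64 ≡ 477^2 = 227529 ≡ 613 (mod 799)
5^128 ≡ 613^2 = 375769 ≡ 239 (mod 799)
5^256 ≡ 239^2 = 57121 ≡ 392 (mod 799)
399 = 256 + 128 + 8 + 4 + 2 + 1 in binary powers of 2.
So 5^399 ≡ 392 · 239 · 713 · 625 · 25 · 5 ≡ 415 (mod 799).
Squaring chain: 415; never reaches −1, so base 5 is a Miller–Rabin witness that 799 is composite.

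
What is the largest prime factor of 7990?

7990 = 2 · 3995
3995 = 5 · 799
799 = 17 · 47
47 is prime.
So 7990 = 2 · 5 · 17 · 47; the largest prime factor is 47.

47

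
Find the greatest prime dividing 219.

73

219 = 3 · 73
73 is prime.
So 219 = 3 · 73; the largest prime factor is 73.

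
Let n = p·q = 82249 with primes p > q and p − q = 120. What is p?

353

Since p = q + 120, we have 82249 = q(q + 120), so q² + 120q − 82249 = 0.
Discriminant: 120² + 4·82249 = 14400 + 328996 = 343396; √343396 = 586.
q = (−120 + 586)/2 = 233, and p = q + 120 = 353.
Check: 233 · 353 = 82249.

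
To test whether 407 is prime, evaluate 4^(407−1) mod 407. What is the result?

70

4^1 ≡ 4 (mod 407)
4^2 ≡ 4^2 = 16 ≡ 16 (mod 407)
4^4 ≡ 16^2 = 256 ≡ 256 (mod 407)
4^8 ≡ 256^2 = 65536 ≡ 9 (mod 407)
4^16 ≡ 9^2 = 81 ≡ 81 (mod 407)
4^32 ≡ 81^2 = 6561 ≡ 49 (mod 407)
4^64 ≡ 49^2 = 2401 ≡ 366 (mod 407)
4^128 ≡ 366^2 = 133956 ≡ 53 (mod 407)
4^256 ≡ 53^2 = 2809 ≡ 367 (mod 407)
406 = 256 + 128 + 16 + 4 + 2 in binary powers of 2.
So 4^406 ≡ 367 · 53 · 81 · 256 · 16 ≡ 70 (mod 407).
Since 70 ≠ 1, base 4 is a Fermat witness: 407 is composite.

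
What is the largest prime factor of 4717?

89

4717 = 53 · 89
89 is prime.
So 4717 = 53 · 89; the largest prime factor is 89.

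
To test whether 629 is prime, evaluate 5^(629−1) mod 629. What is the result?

404

5^1 ≡ 5 (mod 629)
5^2 ≡ 5^2 = 25 ≡ 25 (mod 629)
5^4 ≡ 25^2 = 625 ≡ 625 (mod 629)
5^8 ≡ 625^2 = 390625 ≡ 16 (mod 629)
5^16 ≡ 16^2 = 256 ≡ 256 (mod 629)
5^32 ≡ 256^2 = 65536 ≡ 120 (mod 629)
5^64 ≡ 120^2 = 14400 ≡ 562 (mod 629)
5^128 ≡ 562^2 = 315844 ≡ 86 (mod 629)
5^256 ≡ 86^2 = 7396 ≡ 477 (mod 629)
5^512 ≡ 477^2 = 227529 ≡ 460 (mod 629)
628 = 512 + 64 + 32 + 16 + 4 in binary powers of 2.
So 5^628 ≡ 460 · 562 · 120 · 256 · 625 ≡ 404 (mod 629).
Since 404 ≠ 1, base 5 is a Fermat witness: 629 is composite.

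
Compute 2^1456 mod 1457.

1397

2^1 ≡ 2 (mod 1457)
2^2 ≡ 2^2 = 4 ≡ 4 (mod 1457)
2^4 ≡ 4^2 = 16 ≡ 16 (mod 1457)
2^8 ≡ 16^2 = 256 ≡ 256 (mod 1457)
2^16 ≡ 256^2 = 65536 ≡ 1428 (mod 1457)
2^32 ≡ 1428^2 = 2039184 ≡ 841 (mod 1457)
2^64 ≡ 841^2 = 707281 ≡ 636 (mod 1457)
2^128 ≡ 636^2 = 404496 ≡ 907 (mod 1457)
2^256 ≡ 907^2 = 822649 ≡ 901 (mod 1457)
2^512 ≡ 901^2 = 811801 ≡ 252 (mod 1457)
2^1024 ≡ 252^2 = 63504 ≡ 853 (mod 1457)
1456 = 1024 + 256 + 128 + 32 + 16 in binary powers of 2.
So 2^1456 ≡ 853 · 901 · 907 · 841 · 1428 ≡ 1397 (mod 1457).
Since 1397 ≠ 1, base 2 is a Fermat witness: 1457 is composite.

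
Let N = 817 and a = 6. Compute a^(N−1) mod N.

6^1 ≡ 6 (mod 817)
6^2 ≡ 6^2 = 36 ≡ 36 (mod 817)
6^4 ≡ 36^2 = 1296 ≡ 479 (mod 817)
6^8 ≡ 479^2 = 229441 ≡ 681 (mod 817)
6^16 ≡ 681^2 = 463761 ≡ 522 (mod 817)
6^32 ≡ 522^2 = 272484 ≡ 423 (mod 817)
6^64 ≡ 423^2 = 178929 ≡ 6 (mod 817)
6^128 ≡ 6^2 = 36 ≡ 36 (mod 817)
6^256 ≡ 36^2 = 1296 ≡ 479 (mod 817)
6^512 ≡ 479^2 = 229441 ≡ 681 (mod 817)
816 = 512 + 256 + 32 + 16 in binary powers of 2.
So 6^816 ≡ 681 · 479 · 423 · 522 ≡ 87 (mod 817).
Since 87 ≠ 1, base 6 is a Fermat witness: 817 is composite.

87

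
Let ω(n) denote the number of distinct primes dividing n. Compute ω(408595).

5

408595 = 5 · 81719
81719 = 11 · 7429
7429 = 17 · 437
437 = 19 · 23
408595 = 5 · 11 · 17 · 19 · 23, which has 5 distinct prime factors.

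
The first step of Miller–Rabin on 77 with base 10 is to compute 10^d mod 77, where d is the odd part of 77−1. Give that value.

10

77 − 1 = 76 = 2^2 · 19, so d = 19.
10^1 ≡ 10 (mod 77)
10^2 ≡ 10^2 = 100 ≡ 23 (mod 77)
10^4 ≡ 23^2 = 529 ≡ 67 (mod 77)
10^8 ≡ 67^2 = 4489 ≡ 23 (mod 77)
10^16 ≡ 23^2 = 529 ≡ 67 (mod 77)
19 = 16 + 2 + 1 in binary powers of 2.
So 10^19 ≡ 67 · 23 · 10 ≡ 10 (mod 77).
Squaring chain: 10 → 23; never reaches −1, so base 10 is a Miller–Rabin witness that 77 is composite.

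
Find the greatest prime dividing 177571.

71

177571 = 41 · 4331
4331 = 61 · 71
71 is prime.
So 177571 = 41 · 61 · 71; the largest prime factor is 71.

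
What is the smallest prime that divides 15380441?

15380441 is odd.
Digit sum 26, not divisible by 3.
Ends in 1: not divisible by 5.
7: 15380441 = 7·2197205 + 6
11: 15380441 = 11·1398221 + 10
13: 15380441 = 13·1183110 + 11
17: 15380441 = 17·904731 + 14
19: 15380441 = 19·809496 + 17
23: 15380441 = 23·668714 + 19
29: 15380441 = 29·530360 + 1
31: 15380441 = 31·496143 + 8
37: 15380441 = 37·415687 + 22
41: 15380441 = 41·375132 + 29
43: 15380441 = 43·357684 + 29
47: 15380441 = 47·327243 + 20
53: 15380441 = 53·290197

53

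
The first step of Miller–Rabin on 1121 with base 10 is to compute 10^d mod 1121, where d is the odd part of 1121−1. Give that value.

1121 − 1 = 1120 = 2^5 · 35, so d = 35.
10^1 ≡ 10 (mod 1121)
10^2 ≡ 10^2 = 100 ≡ 100 (mod 1121)
10^4 ≡ 100^2 = 10000 ≡ 1032 (mod 1121)
10^8 ≡ 1032^2 = 1065024 ≡ 74 (mod 1121)
10^16 ≡ 74^2 = 5476 ≡ 992 (mod 1121)
10^32 ≡ 992^2 = 984064 ≡ 947 (mod 1121)
35 = 32 + 2 + 1 in binary powers of 2.
So 10^35 ≡ 947 · 100 · 10 ≡ 876 (mod 1121).
Squaring chain: 876 → 612 → 130 → 85 → 499; never reaches −1, so base 10 is a Miller–Rabin witness that 1121 is composite.

876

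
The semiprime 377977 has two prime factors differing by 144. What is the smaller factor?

547

Since p = q + 144, we have 377977 = q(q + 144), so q² + 144q − 377977 = 0.
Discriminant: 144² + 4·377977 = 20736 + 1511908 = 1532644; √1532644 = 1238.
q = (−144 + 1238)/2 = 547, and p = q + 144 = 691.
Check: 547 · 691 = 377977.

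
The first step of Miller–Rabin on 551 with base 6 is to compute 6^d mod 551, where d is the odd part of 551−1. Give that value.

138

551 − 1 = 550 = 2^1 · 275, so d = 275.
6^1 ≡ 6 (mod 551)
6^2 ≡ 6^2 = 36 ≡ 36 (mod 551)
6^4 ≡ 36^2 = 1296 ≡ 194 (mod 551)
6^8 ≡ 194^2 = 37636 ≡ 168 (mod 551)
6^16 ≡ 168^2 = 28224 ≡ 123 (mod 551)
6^32 ≡ 123^2 = 15129 ≡ 252 (mod 551)
6^64 ≡ 252^2 = 63504 ≡ 139 (mod 551)
6^128 ≡ 139^2 = 19321 ≡ 36 (mod 551)
6^256 ≡ 36^2 = 1296 ≡ 194 (mod 551)
275 = 256 + 16 + 2 + 1 in binary powers of 2.
So 6^275 ≡ 194 · 123 · 36 · 6 ≡ 138 (mod 551).
Squaring chain: 138; never reaches −1, so base 6 is a Miller–Rabin witness that 551 is composite.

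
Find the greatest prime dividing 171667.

79

171667 = 41 · 4187
4187 = 53 · 79
79 is prime.
So 171667 = 41 · 53 · 79; the largest prime factor is 79.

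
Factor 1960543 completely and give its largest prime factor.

83

1960543 = 13 · 150811
150811 = 23 · 6557
6557 = 79 · 83
83 is prime.
So 1960543 = 13 · 23 · 79 · 83; the largest prime factor is 83.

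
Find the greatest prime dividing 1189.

41

1189 = 29 · 41
41 is prime.
So 1189 = 29 · 41; the largest prime factor is 41.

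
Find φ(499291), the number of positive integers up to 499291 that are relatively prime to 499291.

Factor: 499291 = 13 · 193 · 199.
φ(499291) = (13−1) · (193−1) · (199−1) = 12 · 192 · 198 = 456192.

456192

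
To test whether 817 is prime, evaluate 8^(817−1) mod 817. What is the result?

742

8^1 ≡ 8 (mod 817)
8^2 ≡ 8^2 = 64 ≡ 64 (mod 817)
8^4 ≡ 64^2 = 4096 ≡ 11 (mod 817)
8^8 ≡ 11^2 = 121 ≡ 121 (mod 817)
8^16 ≡ 121^2 = 14641 ≡ 752 (mod 817)
8^32 ≡ 752^2 = 565504 ≡ 140 (mod 817)
8^64 ≡ 140^2 = 19600 ≡ 809 (mod 817)
8^128 ≡ 809^2 = 654481 ≡ 64 (mod 817)
8^256 ≡ 64^2 = 4096 ≡ 11 (mod 817)
8^512 ≡ 11^2 = 121 ≡ 121 (mod 817)
816 = 512 + 256 + 32 + 16 in binary powers of 2.
So 8^816 ≡ 121 · 11 · 140 · 752 ≡ 742 (mod 817).
Since 742 ≠ 1, base 8 is a Fermat witness: 817 is composite.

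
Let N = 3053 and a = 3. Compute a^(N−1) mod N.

909

3^1 ≡ 3 (mod 3053)
3^2 ≡ 3^2 = 9 ≡ 9 (mod 3053)
3^4 ≡ 9^2 = 81 ≡ 81 (mod 3053)
3^8 ≡ 81^2 = 6561 ≡ 455 (mod 3053)
3^16 ≡ 455^2 = 207025 ≡ 2474 (mod 3053)
3^32 ≡ 2474^2 = 6120676 ≡ 2464 (mod 3053)
3^64 ≡ 2464^2 = 6071296 ≡ 1932 (mod 3053)
3^128 ≡ 1932^2 = 3732624 ≡ 1858 (mod 3053)
3^256 ≡ 1858^2 = 3452164 ≡ 2274 (mod 3053)
3^512 ≡ 2274^2 = 5171076 ≡ 2347 (mod 3053)
3^1024 ≡ 2347^2 = 5508409 ≡ 797 (mod 3053)
3^2048 ≡ 797^2 = 635209 ≡ 185 (mod 3053)
3052 = 2048 + 512 + 256 + 128 + 64 + 32 + 8 + 4 in binary powers of 2.
So 3^3052 ≡ 185 · 2347 · 2274 · 1858 · 1932 · 2464 · 455 · 81 ≡ 909 (mod 3053).
Since 909 ≠ 1, base 3 is a Fermat witness: 3053 is composite.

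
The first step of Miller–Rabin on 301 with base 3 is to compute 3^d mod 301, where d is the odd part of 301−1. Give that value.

125

301 − 1 = 300 = 2^2 · 75, so d = 75.
3^1 ≡ 3 (mod 301)
3^2 ≡ 3^2 = 9 ≡ 9 (mod 301)
3^4 ≡ 9^2 = 81 ≡ 81 (mod 301)
3^8 ≡ 81^2 = 6561 ≡ 240 (mod 301)
3^16 ≡ 240^2 = 57600 ≡ 109 (mod 301)
3^32 ≡ 109^2 = 11881 ≡ 142 (mod 301)
3^64 ≡ 142^2 = 20164 ≡ 298 (mod 301)
75 = 64 + 8 + 2 + 1 in binary powers of 2.
So 3^75 ≡ 298 · 240 · 9 · 3 ≡ 125 (mod 301).
Squaring chain: 125 → 274; never reaches −1, so base 3 is a Miller–Rabin witness that 301 is composite.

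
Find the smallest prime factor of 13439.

89

13439 is odd.
Digit sum 20, not divisible by 3.
Ends in 9: not divisible by 5.
7: 13439 = 7·1919 + 6
11: 13439 = 11·1221 + 8
13: 13439 = 13·1033 + 10
17: 13439 = 17·790 + 9
19: 13439 = 19·707 + 6
23: 13439 = 23·584 + 7
29: 13439 = 29·463 + 12
31: 13439 = 31·433 + 16
37: 13439 = 37·363 + 8
41: 13439 = 41·327 + 32
43: 13439 = 43·312 + 23
47: 13439 = 47·285 + 44
53: 13439 = 53·253 + 30
59: 13439 = 59·227 + 46
61: 13439 = 61·220 + 19
67: 13439 = 67·200 + 39
71: 13439 = 71·189 + 20
73: 13439 = 73·184 + 7
79: 13439 = 79·170 + 9
83: 13439 = 83·161 + 76
89: 13439 = 89·151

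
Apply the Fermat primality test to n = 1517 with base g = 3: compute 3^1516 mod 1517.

81

3^1 ≡ 3 (mod 1517)
3^2 ≡ 3^2 = 9 ≡ 9 (mod 1517)
3^4 ≡ 9^2 = 81 ≡ 81 (mod 1517)
3^8 ≡ 81^2 = 6561 ≡ 493 (mod 1517)
3^16 ≡ 493^2 = 243049 ≡ 329 (mod 1517)
3^32 ≡ 329^2 = 108241 ≡ 534 (mod 1517)
3^64 ≡ 534^2 = 285156 ≡ 1477 (mod 1517)
3^128 ≡ 1477^2 = 2181529 ≡ 83 (mod 1517)
3^256 ≡ 83^2 = 6889 ≡ 821 (mod 1517)
3^512 ≡ 821^2 = 674041 ≡ 493 (mod 1517)
3^1024 ≡ 493^2 = 243049 ≡ 329 (mod 1517)
1516 = 1024 + 256 + 128 + 64 + 32 + 8 + 4 in binary powers of 2.
So 3^1516 ≡ 329 · 821 · 83 · 1477 · 534 · 493 · 81 ≡ 81 (mod 1517).
Since 81 ≠ 1, base 3 is a Fermat witness: 1517 is composite.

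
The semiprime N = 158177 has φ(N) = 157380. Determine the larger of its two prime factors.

431

φ(n) = (p−1)(q−1) = n − (p+q) + 1, so p + q = 158177 − 157380 + 1 = 798.
p and q are the roots of t² − 798t + 158177 = 0.
Discriminant: 798² − 4·158177 = 636804 − 632708 = 4096; √4096 = 64.
q = (798 − 64)/2 = 367, p = (798 + 64)/2 = 431.
Check: 367 · 431 = 158177.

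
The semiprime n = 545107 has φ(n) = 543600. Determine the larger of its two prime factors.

907

φ(n) = (p−1)(q−1) = n − (p+q) + 1, so p + q = 545107 − 543600 + 1 = 1508.
p and q are the roots of t² − 1508t + 545107 = 0.
Discriminant: 1508² − 4·545107 = 2274064 − 2180428 = 93636; √93636 = 306.
q = (1508 − 306)/2 = 601, p = (1508 + 306)/2 = 907.
Check: 601 · 907 = 545107.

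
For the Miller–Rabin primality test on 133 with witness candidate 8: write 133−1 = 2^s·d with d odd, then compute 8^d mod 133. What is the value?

113

133 − 1 = 132 = 2^2 · 33, so d = 33.
8^1 ≡ 8 (mod 133)
8^2 ≡ 8^2 = 64 ≡ 64 (mod 133)
8^4 ≡ 64^2 = 4096 ≡ 106 (mod 133)
8^8 ≡ 106^2 = 11236 ≡ 64 (mod 133)
8^16 ≡ 64^2 = 4096 ≡ 106 (mod 133)
8^32 ≡ 106^2 = 11236 ≡ 64 (mod 133)
33 = 32 + 1 in binary powers of 2.
So 8^33 ≡ 64 · 8 ≡ 113 (mod 133).
Squaring chain: 113 → 1; never reaches −1, so base 8 is a Miller–Rabin witness that 133 is composite.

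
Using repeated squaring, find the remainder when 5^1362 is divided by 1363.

306

5^1 ≡ 5 (mod 1363)
5^2 ≡ 5^2 = 25 ≡ 25 (mod 1363)
5^4 ≡ 25^2 = 625 ≡ 625 (mod 1363)
5^8 ≡ 625^2 = 390625 ≡ 807 (mod 1363)
5^16 ≡ 807^2 = 651249 ≡ 1098 (mod 1363)
5^32 ≡ 1098^2 = 1205604 ≡ 712 (mod 1363)
5^64 ≡ 712^2 = 506944 ≡ 1271 (mod 1363)
5^128 ≡ 1271^2 = 1615441 ≡ 286 (mod 1363)
5^256 ≡ 286^2 = 81796 ≡ 16 (mod 1363)
5^512 ≡ 16^2 = 256 ≡ 256 (mod 1363)
5^1024 ≡ 256^2 = 65536 ≡ 112 (mod 1363)
1362 = 1024 + 256 + 64 + 16 + 2 in binary powers of 2.
So 5^1362 ≡ 112 · 16 · 1271 · 1098 · 25 ≡ 306 (mod 1363).
Since 306 ≠ 1, base 5 is a Fermat witness: 1363 is composite.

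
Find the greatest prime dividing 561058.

561058 = 2 · 280529
280529 = 53 · 5293
5293 = 67 · 79
79 is prime.
So 561058 = 2 · 53 · 67 · 79; the largest prime factor is 79.

79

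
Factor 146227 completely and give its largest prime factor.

146227 = 31 · 4717
4717 = 53 · 89
89 is prime.
So 146227 = 31 · 53 · 89; the largest prime factor is 89.

89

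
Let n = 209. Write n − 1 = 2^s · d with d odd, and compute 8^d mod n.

160

209 − 1 = 208 = 2^4 · 13, so d = 13.
8^1 ≡ 8 (mod 209)
8^2 ≡ 8^2 = 64 ≡ 64 (mod 209)
8^4 ≡ 64^2 = 4096 ≡ 125 (mod 209)
8^8 ≡ 125^2 = 15625 ≡ 159 (mod 209)
13 = 8 + 4 + 1 in binary powers of 2.
So 8^13 ≡ 159 · 125 · 8 ≡ 160 (mod 209).
Squaring chain: 160 → 102 → 163 → 26; never reaches −1, so base 8 is a Miller–Rabin witness that 209 is composite.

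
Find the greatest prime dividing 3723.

3723 = 3 · 1241
1241 = 17 · 73
73 is prime.
So 3723 = 3 · 17 · 73; the largest prime factor is 73.

73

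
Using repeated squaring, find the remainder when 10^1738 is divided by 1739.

1231

10^1 ≡ 10 (mod 1739)
10^2 ≡ 10^2 = 100 ≡ 100 (mod 1739)
10^4 ≡ 100^2 = 10000 ≡ 1305 (mod 1739)
10^8 ≡ 1305^2 = 1703025 ≡ 544 (mod 1739)
10^16 ≡ 544^2 = 295936 ≡ 306 (mod 1739)
10^32 ≡ 306^2 = 93636 ≡ 1469 (mod 1739)
10^64 ≡ 1469^2 = 2157961 ≡ 1601 (mod 1739)
10^128 ≡ 1601^2 = 2563201 ≡ 1654 (mod 1739)
10^256 ≡ 1654^2 = 2735716 ≡ 269 (mod 1739)
10^512 ≡ 269^2 = 72361 ≡ 1062 (mod 1739)
10^1024 ≡ 1062^2 = 1127844 ≡ 972 (mod 1739)
1738 = 1024 + 512 + 128 + 64 + 8 + 2 in binary powers of 2.
So 10^1738 ≡ 972 · 1062 · 1654 · 1601 · 544 · 100 ≡ 1231 (mod 1739).
Since 1231 ≠ 1, base 10 is a Fermat witness: 1739 is composite.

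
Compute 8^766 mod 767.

285

8^1 ≡ 8 (mod 767)
8^2 ≡ 8^2 = 64 ≡ 64 (mod 767)
8^4 ≡ 64^2 = 4096 ≡ 261 (mod 767)
8^8 ≡ 261^2 = 68121 ≡ 625 (mod 767)
8^16 ≡ 625^2 = 390625 ≡ 222 (mod 767)
8^32 ≡ 222^2 = 49284 ≡ 196 (mod 767)
8^64 ≡ 196^2 = 38416 ≡ 66 (mod 767)
8^128 ≡ 66^2 = 4356 ≡ 521 (mod 767)
8^256 ≡ 521^2 = 271441 ≡ 690 (mod 767)
8^512 ≡ 690^2 = 476100 ≡ 560 (mod 767)
766 = 512 + 128 + 64 + 32 + 16 + 8 + 4 + 2 in binary powers of 2.
So 8^766 ≡ 560 · 521 · 66 · 196 · 222 · 625 · 261 · 64 ≡ 285 (mod 767).
Since 285 ≠ 1, base 8 is a Fermat witness: 767 is composite.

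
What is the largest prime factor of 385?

385 = 5 · 77
77 = 7 · 11
11 is prime.
So 385 = 5 · 7 · 11; the largest prime factor is 11.

11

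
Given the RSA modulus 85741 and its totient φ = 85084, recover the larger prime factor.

φ(n) = (p−1)(q−1) = n − (p+q) + 1, so p + q = 85741 − 85084 + 1 = 658.
p and q are the roots of t² − 658t + 85741 = 0.
Discriminant: 658² − 4·85741 = 432964 − 342964 = 90000; √90000 = 300.
q = (658 − 300)/2 = 179, p = (658 + 300)/2 = 479.
Check: 179 · 479 = 85741.

479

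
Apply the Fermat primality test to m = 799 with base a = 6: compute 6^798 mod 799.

6^1 ≡ 6 (mod 799)
6^2 ≡ 6^2 = 36 ≡ 36 (mod 799)
6^4 ≡ 36^2 = 1296 ≡ 497 (mod 799)
6^8 ≡ 497^2 = 247009 ≡ 118 (mod 799)
6^16 ≡ 118^2 = 13924 ≡ 341 (mod 799)
6^32 ≡ 341^2 = 116281 ≡ 426 (mod 799)
6^64 ≡ 426^2 = 181476 ≡ 103 (mod 799)
6^128 ≡ 103^2 = 10609 ≡ 222 (mod 799)
6^256 ≡ 222^2 = 49284 ≡ 545 (mod 799)
6^512 ≡ 545^2 = 297025 ≡ 596 (mod 799)
798 = 512 + 256 + 16 + 8 + 4 + 2 in binary powers of 2.
So 6^798 ≡ 596 · 545 · 341 · 118 · 497 · 36 ≡ 247 (mod 799).
Since 247 ≠ 1, base 6 is a Fermat witness: 799 is composite.

247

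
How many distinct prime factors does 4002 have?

4002 = 2 · 2001
2001 = 3 · 667
667 = 23 · 29
4002 = 2 · 3 · 23 · 29, which has 4 distinct prime factors.

4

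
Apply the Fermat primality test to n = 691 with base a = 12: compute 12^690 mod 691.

12^1 ≡ 12 (mod 691)
12^2 ≡ 12^2 = 144 ≡ 144 (mod 691)
12^4 ≡ 144^2 = 20736 ≡ 6 (mod 691)
12^8 ≡ 6^2 = 36 ≡ 36 (mod 691)
12^16 ≡ 36^2 = 1296 ≡ 605 (mod 691)
12^32 ≡ 605^2 = 366025 ≡ 486 (mod 691)
12^64 ≡ 486^2 = 236196 ≡ 565 (mod 691)
12^128 ≡ 565^2 = 319225 ≡ 674 (mod 691)
12^256 ≡ 674^2 = 454276 ≡ 289 (mod 691)
12^512 ≡ 289^2 = 83521 ≡ 601 (mod 691)
690 = 512 + 128 + 32 + 16 + 2 in binary powers of 2.
So 12^690 ≡ 601 · 674 · 486 · 605 · 144 ≡ 1 (mod 691).
Since the result is 1, base 12 gives no evidence that 691 is composite.

1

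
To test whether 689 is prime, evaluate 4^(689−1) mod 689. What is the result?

490

4^1 ≡ 4 (mod 689)
4^2 ≡ 4^2 = 16 ≡ 16 (mod 689)
4^4 ≡ 16^2 = 256 ≡ 256 (mod 689)
4^8 ≡ 256^2 = 65536 ≡ 81 (mod 689)
4^16 ≡ 81^2 = 6561 ≡ 360 (mod 689)
4^32 ≡ 360^2 = 129600 ≡ 68 (mod 689)
4^64 ≡ 68^2 = 4624 ≡ 490 (mod 689)
4^128 ≡ 490^2 = 240100 ≡ 328 (mod 689)
4^256 ≡ 328^2 = 107584 ≡ 100 (mod 689)
4^512 ≡ 100^2 = 10000 ≡ 354 (mod 689)
688 = 512 + 128 + 32 + 16 in binary powers of 2.
So 4^688 ≡ 354 · 328 · 68 · 360 ≡ 490 (mod 689).
Since 490 ≠ 1, base 4 is a Fermat witness: 689 is composite.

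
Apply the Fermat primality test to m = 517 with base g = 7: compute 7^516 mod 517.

7^1 ≡ 7 (mod 517)
7^2 ≡ 7^2 = 49 ≡ 49 (mod 517)
7^4 ≡ 49^2 = 2401 ≡ 333 (mod 517)
7^8 ≡ 333^2 = 110889 ≡ 251 (mod 517)
7^16 ≡ 251^2 = 63001 ≡ 444 (mod 517)
7^32 ≡ 444^2 = 197136 ≡ 159 (mod 517)
7^64 ≡ 159^2 = 25281 ≡ 465 (mod 517)
7^128 ≡ 465^2 = 216225 ≡ 119 (mod 517)
7^256 ≡ 119^2 = 14161 ≡ 202 (mod 517)
7^512 ≡ 202^2 = 40804 ≡ 478 (mod 517)
516 = 512 + 4 in binary powers of 2.
So 7^516 ≡ 478 · 333 ≡ 455 (mod 517).
Since 455 ≠ 1, base 7 is a Fermat witness: 517 is composite.

455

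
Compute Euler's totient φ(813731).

786240

Factor: 813731 = 71 · 73 · 157.
φ(813731) = (71−1) · (73−1) · (157−1) = 70 · 72 · 156 = 786240.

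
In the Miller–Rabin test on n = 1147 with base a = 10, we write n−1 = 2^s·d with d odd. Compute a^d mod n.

1147 − 1 = 1146 = 2^1 · 573, so d = 573.
10^1 ≡ 10 (mod 1147)
10^2 ≡ 10^2 = 100 ≡ 100 (mod 1147)
10^4 ≡ 100^2 = 10000 ≡ 824 (mod 1147)
10^8 ≡ 824^2 = 678976 ≡ 1099 (mod 1147)
10^16 ≡ 1099^2 = 1207801 ≡ 10 (mod 1147)
10^32 ≡ 10^2 = 100 ≡ 100 (mod 1147)
10^64 ≡ 100^2 = 10000 ≡ 824 (mod 1147)
10^128 ≡ 824^2 = 678976 ≡ 1099 (mod 1147)
10^256 ≡ 1099^2 = 1207801 ≡ 10 (mod 1147)
10^512 ≡ 10^2 = 100 ≡ 100 (mod 1147)
573 = 512 + 32 + 16 + 8 + 4 + 1 in binary powers of 2.
So 10^573 ≡ 100 · 100 · 10 · 1099 · 824 · 10 ≡ 1000 (mod 1147).
Squaring chain: 1000; never reaches −1, so base 10 is a Miller–Rabin witness that 1147 is composite.

1000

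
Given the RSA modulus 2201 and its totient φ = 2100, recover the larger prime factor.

71

φ(n) = (p−1)(q−1) = n − (p+q) + 1, so p + q = 2201 − 2100 + 1 = 102.
p and q are the roots of t² − 102t + 2201 = 0.
Discriminant: 102² − 4·2201 = 10404 − 8804 = 1600; √1600 = 40.
q = (102 − 40)/2 = 31, p = (102 + 40)/2 = 71.
Check: 31 · 71 = 2201.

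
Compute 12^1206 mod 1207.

12^1 ≡ 12 (mod 1207)
12^2 ≡ 12^2 = 144 ≡ 144 (mod 1207)
12^4 ≡ 144^2 = 20736 ≡ 217 (mod 1207)
12^8 ≡ 217^2 = 47089 ≡ 16 (mod 1207)
12^16 ≡ 16^2 = 256 ≡ 256 (mod 1207)
12^32 ≡ 256^2 = 65536 ≡ 358 (mod 1207)
12^64 ≡ 358^2 = 128164 ≡ 222 (mod 1207)
12^128 ≡ 222^2 = 49284 ≡ 1004 (mod 1207)
12^256 ≡ 1004^2 = 1008016 ≡ 171 (mod 1207)
12^512 ≡ 171^2 = 29241 ≡ 273 (mod 1207)
12^1024 ≡ 273^2 = 74529 ≡ 902 (mod 1207)
1206 = 1024 + 128 + 32 + 16 + 4 + 2 in binary powers of 2.
So 12^1206 ≡ 902 · 1004 · 358 · 256 · 217 · 144 ≡ 682 (mod 1207).
Since 682 ≠ 1, base 12 is a Fermat witness: 1207 is composite.

682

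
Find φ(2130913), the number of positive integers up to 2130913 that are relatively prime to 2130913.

Factor: 2130913 = 61 · 181 · 193.
φ(2130913) = (61−1) · (181−1) · (193−1) = 60 · 180 · 192 = 2073600.

2073600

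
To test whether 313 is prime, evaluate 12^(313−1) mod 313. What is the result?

12^1 ≡ 12 (mod 313)
12^2 ≡ 12^2 = 144 ≡ 144 (mod 313)
12^4 ≡ 144^2 = 20736 ≡ 78 (mod 313)
12^8 ≡ 78^2 = 6084 ≡ 137 (mod 313)
12^16 ≡ 137^2 = 18769 ≡ 302 (mod 313)
12^32 ≡ 302^2 = 91204 ≡ 121 (mod 313)
12^64 ≡ 121^2 = 14641 ≡ 243 (mod 313)
12^128 ≡ 243^2 = 59049 ≡ 205 (mod 313)
12^256 ≡ 205^2 = 42025 ≡ 83 (mod 313)
312 = 256 + 32 + 16 + 8 in binary powers of 2.
So 12^312 ≡ 83 · 121 · 302 · 137 ≡ 1 (mod 313).
Since the result is 1, base 12 gives no evidence that 313 is composite.

1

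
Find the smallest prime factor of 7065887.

67

7065887 is odd.
Digit sum 41, not divisible by 3.
Ends in 7: not divisible by 5.
7: 7065887 = 7·1009412 + 3
11: 7065887 = 11·642353 + 4
13: 7065887 = 13·543529 + 10
17: 7065887 = 17·415640 + 7
19: 7065887 = 19·371888 + 15
23: 7065887 = 23·307212 + 11
29: 7065887 = 29·243651 + 8
31: 7065887 = 31·227931 + 26
37: 7065887 = 37·190969 + 34
41: 7065887 = 41·172338 + 29
43: 7065887 = 43·164322 + 41
47: 7065887 = 47·150338 + 1
53: 7065887 = 53·133318 + 33
59: 7065887 = 59·119760 + 47
61: 7065887 = 61·115834 + 13
67: 7065887 = 67·105461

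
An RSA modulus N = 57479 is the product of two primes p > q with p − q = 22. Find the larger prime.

Since p = q + 22, we have 57479 = q(q + 22), so q² + 22q − 57479 = 0.
Discriminant: 22² + 4·57479 = 484 + 229916 = 230400; √230400 = 480.
q = (−22 + 480)/2 = 229, and p = q + 22 = 251.
Check: 229 · 251 = 57479.

251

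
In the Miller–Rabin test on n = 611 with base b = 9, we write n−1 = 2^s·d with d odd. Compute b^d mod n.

341

611 − 1 = 610 = 2^1 · 305, so d = 305.
9^1 ≡ 9 (mod 611)
9^2 ≡ 9^2 = 81 ≡ 81 (mod 611)
9^4 ≡ 81^2 = 6561 ≡ 451 (mod 611)
9^8 ≡ 451^2 = 203401 ≡ 549 (mod 611)
9^16 ≡ 549^2 = 301401 ≡ 178 (mod 611)
9^32 ≡ 178^2 = 31684 ≡ 523 (mod 611)
9^64 ≡ 523^2 = 273529 ≡ 412 (mod 611)
9^128 ≡ 412^2 = 169744 ≡ 497 (mod 611)
9^256 ≡ 497^2 = 247009 ≡ 165 (mod 611)
305 = 256 + 32 + 16 + 1 in binary powers of 2.
So 9^305 ≡ 165 · 523 · 178 · 9 ≡ 341 (mod 611).
Squaring chain: 341; never reaches −1, so base 9 is a Miller–Rabin witness that 611 is composite.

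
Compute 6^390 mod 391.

6^1 ≡ 6 (mod 391)
6^2 ≡ 6^2 = 36 ≡ 36 (mod 391)
6^4 ≡ 36^2 = 1296 ≡ 123 (mod 391)
6^8 ≡ 123^2 = 15129 ≡ 271 (mod 391)
6^16 ≡ 271^2 = 73441 ≡ 324 (mod 391)
6^32 ≡ 324^2 = 104976 ≡ 188 (mod 391)
6^64 ≡ 188^2 = 35344 ≡ 154 (mod 391)
6^128 ≡ 154^2 = 23716 ≡ 256 (mod 391)
6^256 ≡ 256^2 = 65536 ≡ 239 (mod 391)
390 = 256 + 128 + 4 + 2 in binary powers of 2.
So 6^390 ≡ 239 · 256 · 123 · 36 ≡ 25 (mod 391).
Since 25 ≠ 1, base 6 is a Fermat witness: 391 is composite.

25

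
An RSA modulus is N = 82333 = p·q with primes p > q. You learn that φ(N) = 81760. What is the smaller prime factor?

281

φ(n) = (p−1)(q−1) = n − (p+q) + 1, so p + q = 82333 − 81760 + 1 = 574.
p and q are the roots of t² − 574t + 82333 = 0.
Discriminant: 574² − 4·82333 = 329476 − 329332 = 144; √144 = 12.
q = (574 − 12)/2 = 281, p = (574 + 12)/2 = 293.
Check: 281 · 293 = 82333.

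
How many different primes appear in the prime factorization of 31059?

4

31059 = 3^2 · 3451
3451 = 7 · 493
493 = 17 · 29
31059 = 3^2 · 7 · 17 · 29, which has 4 distinct prime factors.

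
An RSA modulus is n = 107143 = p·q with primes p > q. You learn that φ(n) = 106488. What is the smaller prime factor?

φ(n) = (p−1)(q−1) = n − (p+q) + 1, so p + q = 107143 − 106488 + 1 = 656.
p and q are the roots of t² − 656t + 107143 = 0.
Discriminant: 656² − 4·107143 = 430336 − 428572 = 1764; √1764 = 42.
q = (656 − 42)/2 = 307, p = (656 + 42)/2 = 349.
Check: 307 · 349 = 107143.

307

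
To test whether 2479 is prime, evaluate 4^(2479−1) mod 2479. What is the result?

935

4^1 ≡ 4 (mod 2479)
4^2 ≡ 4^2 = 16 ≡ 16 (mod 2479)
4^4 ≡ 16^2 = 256 ≡ 256 (mod 2479)
4^8 ≡ 256^2 = 65536 ≡ 1082 (mod 2479)
4^16 ≡ 1082^2 = 1170724 ≡ 636 (mod 2479)
4^32 ≡ 636^2 = 404496 ≡ 419 (mod 2479)
4^64 ≡ 419^2 = 175561 ≡ 2031 (mod 2479)
4^128 ≡ 2031^2 = 4124961 ≡ 2384 (mod 2479)
4^256 ≡ 2384^2 = 5683456 ≡ 1588 (mod 2479)
4^512 ≡ 1588^2 = 2521744 ≡ 601 (mod 2479)
4^1024 ≡ 601^2 = 361201 ≡ 1746 (mod 2479)
4^2048 ≡ 1746^2 = 3048516 ≡ 1825 (mod 2479)
2478 = 2048 + 256 + 128 + 32 + 8 + 4 + 2 in binary powers of 2.
So 4^2478 ≡ 1825 · 1588 · 2384 · 419 · 1082 · 256 · 16 ≡ 935 (mod 2479).
Since 935 ≠ 1, base 4 is a Fermat witness: 2479 is composite.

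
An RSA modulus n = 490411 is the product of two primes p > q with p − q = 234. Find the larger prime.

Since p = q + 234, we have 490411 = q(q + 234), so q² + 234q − 490411 = 0.
Discriminant: 234² + 4·490411 = 54756 + 1961644 = 2016400; √2016400 = 1420.
q = (−234 + 1420)/2 = 593, and p = q + 234 = 827.
Check: 593 · 827 = 490411.

827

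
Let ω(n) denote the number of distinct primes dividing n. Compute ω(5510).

4

5510 = 2 · 2755
2755 = 5 · 551
551 = 19 · 29
5510 = 2 · 5 · 19 · 29, which has 4 distinct prime factors.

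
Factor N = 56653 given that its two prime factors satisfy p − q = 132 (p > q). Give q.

181

Since p = q + 132, we have 56653 = q(q + 132), so q² + 132q − 56653 = 0.
Discriminant: 132² + 4·56653 = 17424 + 226612 = 244036; √244036 = 494.
q = (−132 + 494)/2 = 181, and p = q + 132 = 313.
Check: 181 · 313 = 56653.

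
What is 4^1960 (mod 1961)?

4^1 ≡ 4 (mod 1961)
4^2 ≡ 4^2 = 16 ≡ 16 (mod 1961)
4^4 ≡ 16^2 = 256 ≡ 256 (mod 1961)
4^8 ≡ 256^2 = 65536 ≡ 823 (mod 1961)
4^16 ≡ 823^2 = 677329 ≡ 784 (mod 1961)
4^32 ≡ 784^2 = 614656 ≡ 863 (mod 1961)
4^64 ≡ 863^2 = 744769 ≡ 1550 (mod 1961)
4^128 ≡ 1550^2 = 2402500 ≡ 275 (mod 1961)
4^256 ≡ 275^2 = 75625 ≡ 1107 (mod 1961)
4^512 ≡ 1107^2 = 1225449 ≡ 1785 (mod 1961)
4^1024 ≡ 1785^2 = 3186225 ≡ 1561 (mod 1961)
1960 = 1024 + 512 + 256 + 128 + 32 + 8 in binary powers of 2.
So 4^1960 ≡ 1561 · 1785 · 1107 · 275 · 863 · 823 ≡ 1561 (mod 1961).
Since 1561 ≠ 1, base 4 is a Fermat witness: 1961 is composite.

1561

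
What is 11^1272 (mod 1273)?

11^1 ≡ 11 (mod 1273)
11^2 ≡ 11^2 = 121 ≡ 121 (mod 1273)
11^4 ≡ 121^2 = 14641 ≡ 638 (mod 1273)
11^8 ≡ 638^2 = 407044 ≡ 957 (mod 1273)
11^16 ≡ 957^2 = 915849 ≡ 562 (mod 1273)
11^32 ≡ 562^2 = 315844 ≡ 140 (mod 1273)
11^64 ≡ 140^2 = 19600 ≡ 505 (mod 1273)
11^128 ≡ 505^2 = 255025 ≡ 425 (mod 1273)
11^256 ≡ 425^2 = 180625 ≡ 1132 (mod 1273)
11^512 ≡ 1132^2 = 1281424 ≡ 786 (mod 1273)
11^1024 ≡ 786^2 = 617796 ≡ 391 (mod 1273)
1272 = 1024 + 128 + 64 + 32 + 16 + 8 in binary powers of 2.
So 11^1272 ≡ 391 · 425 · 505 · 140 · 562 · 957 ≡ 533 (mod 1273).
Since 533 ≠ 1, base 11 is a Fermat witness: 1273 is composite.

533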